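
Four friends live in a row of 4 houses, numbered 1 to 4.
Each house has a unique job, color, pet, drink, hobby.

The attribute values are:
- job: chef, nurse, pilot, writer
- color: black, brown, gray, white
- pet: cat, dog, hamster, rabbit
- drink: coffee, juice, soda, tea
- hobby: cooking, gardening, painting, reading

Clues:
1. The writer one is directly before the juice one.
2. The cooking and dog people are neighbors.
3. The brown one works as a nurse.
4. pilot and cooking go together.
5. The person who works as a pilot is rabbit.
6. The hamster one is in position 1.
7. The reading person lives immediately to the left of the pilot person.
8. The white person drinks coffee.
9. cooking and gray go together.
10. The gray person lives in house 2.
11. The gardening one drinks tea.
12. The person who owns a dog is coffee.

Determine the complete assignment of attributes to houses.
Solution:

House | Job | Color | Pet | Drink | Hobby
-----------------------------------------
  1   | writer | black | hamster | soda | reading
  2   | pilot | gray | rabbit | juice | cooking
  3   | chef | white | dog | coffee | painting
  4   | nurse | brown | cat | tea | gardening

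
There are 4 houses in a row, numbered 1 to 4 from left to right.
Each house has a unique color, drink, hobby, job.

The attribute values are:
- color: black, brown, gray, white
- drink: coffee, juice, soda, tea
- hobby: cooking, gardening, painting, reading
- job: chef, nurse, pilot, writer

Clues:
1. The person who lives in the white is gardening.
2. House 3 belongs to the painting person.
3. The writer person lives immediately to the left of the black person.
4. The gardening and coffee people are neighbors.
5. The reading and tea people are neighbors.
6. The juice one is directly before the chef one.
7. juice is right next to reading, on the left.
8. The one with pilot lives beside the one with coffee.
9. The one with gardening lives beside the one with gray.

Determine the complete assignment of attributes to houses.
Solution:

House | Color | Drink | Hobby | Job
-----------------------------------
  1   | white | juice | gardening | pilot
  2   | gray | coffee | reading | chef
  3   | brown | tea | painting | writer
  4   | black | soda | cooking | nurse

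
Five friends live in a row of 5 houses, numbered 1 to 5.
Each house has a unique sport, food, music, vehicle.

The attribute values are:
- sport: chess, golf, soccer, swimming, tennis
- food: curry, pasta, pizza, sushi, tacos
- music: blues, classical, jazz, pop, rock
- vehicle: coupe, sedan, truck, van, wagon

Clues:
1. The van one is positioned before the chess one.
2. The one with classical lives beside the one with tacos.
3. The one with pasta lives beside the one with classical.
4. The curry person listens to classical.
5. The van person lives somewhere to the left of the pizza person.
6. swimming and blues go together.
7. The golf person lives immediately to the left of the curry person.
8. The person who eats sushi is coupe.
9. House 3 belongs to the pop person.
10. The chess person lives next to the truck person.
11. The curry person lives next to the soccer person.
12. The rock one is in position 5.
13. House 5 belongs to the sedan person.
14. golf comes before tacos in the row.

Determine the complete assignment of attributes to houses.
Solution:

House | Sport | Food | Music | Vehicle
--------------------------------------
  1   | golf | pasta | jazz | van
  2   | chess | curry | classical | wagon
  3   | soccer | tacos | pop | truck
  4   | swimming | sushi | blues | coupe
  5   | tennis | pizza | rock | sedan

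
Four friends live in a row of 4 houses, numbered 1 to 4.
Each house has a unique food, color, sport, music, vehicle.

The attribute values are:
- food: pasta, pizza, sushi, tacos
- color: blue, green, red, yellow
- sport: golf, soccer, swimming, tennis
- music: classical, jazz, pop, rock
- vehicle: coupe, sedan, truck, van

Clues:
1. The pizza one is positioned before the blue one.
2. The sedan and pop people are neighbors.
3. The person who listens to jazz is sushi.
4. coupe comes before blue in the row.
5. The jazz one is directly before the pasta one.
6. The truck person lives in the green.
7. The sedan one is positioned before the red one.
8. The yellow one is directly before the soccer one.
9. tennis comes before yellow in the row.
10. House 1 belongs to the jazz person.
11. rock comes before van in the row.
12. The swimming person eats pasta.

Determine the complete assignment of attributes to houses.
Solution:

House | Food | Color | Sport | Music | Vehicle
----------------------------------------------
  1   | sushi | green | tennis | jazz | truck
  2   | pasta | yellow | swimming | rock | sedan
  3   | pizza | red | soccer | pop | coupe
  4   | tacos | blue | golf | classical | van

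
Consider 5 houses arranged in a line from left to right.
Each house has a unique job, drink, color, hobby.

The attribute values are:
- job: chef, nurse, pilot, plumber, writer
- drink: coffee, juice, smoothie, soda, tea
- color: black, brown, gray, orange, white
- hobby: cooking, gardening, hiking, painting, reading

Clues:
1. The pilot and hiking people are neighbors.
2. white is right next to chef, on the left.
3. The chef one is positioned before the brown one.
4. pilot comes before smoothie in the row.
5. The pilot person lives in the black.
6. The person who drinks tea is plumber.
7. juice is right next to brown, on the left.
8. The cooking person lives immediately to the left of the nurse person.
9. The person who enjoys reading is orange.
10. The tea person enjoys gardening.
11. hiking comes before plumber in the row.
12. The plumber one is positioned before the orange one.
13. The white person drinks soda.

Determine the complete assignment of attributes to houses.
Solution:

House | Job | Drink | Color | Hobby
-----------------------------------
  1   | pilot | coffee | black | cooking
  2   | nurse | soda | white | hiking
  3   | chef | juice | gray | painting
  4   | plumber | tea | brown | gardening
  5   | writer | smoothie | orange | reading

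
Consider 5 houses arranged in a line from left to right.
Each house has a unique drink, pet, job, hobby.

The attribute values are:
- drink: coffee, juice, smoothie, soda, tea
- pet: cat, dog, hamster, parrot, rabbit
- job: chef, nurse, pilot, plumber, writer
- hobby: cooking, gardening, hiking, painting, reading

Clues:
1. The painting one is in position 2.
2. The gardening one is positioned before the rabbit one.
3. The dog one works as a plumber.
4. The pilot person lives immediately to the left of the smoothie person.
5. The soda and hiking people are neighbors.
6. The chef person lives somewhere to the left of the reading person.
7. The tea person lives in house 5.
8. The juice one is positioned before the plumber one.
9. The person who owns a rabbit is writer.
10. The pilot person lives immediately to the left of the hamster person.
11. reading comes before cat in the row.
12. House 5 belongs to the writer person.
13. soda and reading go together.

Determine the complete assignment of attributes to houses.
Solution:

House | Drink | Pet | Job | Hobby
---------------------------------
  1   | juice | parrot | pilot | gardening
  2   | smoothie | hamster | chef | painting
  3   | soda | dog | plumber | reading
  4   | coffee | cat | nurse | hiking
  5   | tea | rabbit | writer | cooking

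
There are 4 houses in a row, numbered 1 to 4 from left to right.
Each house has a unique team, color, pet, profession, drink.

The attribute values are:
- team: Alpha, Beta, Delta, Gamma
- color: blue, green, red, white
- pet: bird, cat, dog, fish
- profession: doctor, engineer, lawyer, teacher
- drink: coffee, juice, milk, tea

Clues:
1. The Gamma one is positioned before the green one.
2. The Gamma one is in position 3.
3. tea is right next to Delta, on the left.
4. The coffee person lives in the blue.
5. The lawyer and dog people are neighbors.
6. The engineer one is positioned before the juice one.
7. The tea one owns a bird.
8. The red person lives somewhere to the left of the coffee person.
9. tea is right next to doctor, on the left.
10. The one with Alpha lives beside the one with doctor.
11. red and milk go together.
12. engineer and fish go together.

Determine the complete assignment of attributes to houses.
Solution:

House | Team | Color | Pet | Profession | Drink
-----------------------------------------------
  1   | Alpha | white | bird | lawyer | tea
  2   | Delta | red | dog | doctor | milk
  3   | Gamma | blue | fish | engineer | coffee
  4   | Beta | green | cat | teacher | juice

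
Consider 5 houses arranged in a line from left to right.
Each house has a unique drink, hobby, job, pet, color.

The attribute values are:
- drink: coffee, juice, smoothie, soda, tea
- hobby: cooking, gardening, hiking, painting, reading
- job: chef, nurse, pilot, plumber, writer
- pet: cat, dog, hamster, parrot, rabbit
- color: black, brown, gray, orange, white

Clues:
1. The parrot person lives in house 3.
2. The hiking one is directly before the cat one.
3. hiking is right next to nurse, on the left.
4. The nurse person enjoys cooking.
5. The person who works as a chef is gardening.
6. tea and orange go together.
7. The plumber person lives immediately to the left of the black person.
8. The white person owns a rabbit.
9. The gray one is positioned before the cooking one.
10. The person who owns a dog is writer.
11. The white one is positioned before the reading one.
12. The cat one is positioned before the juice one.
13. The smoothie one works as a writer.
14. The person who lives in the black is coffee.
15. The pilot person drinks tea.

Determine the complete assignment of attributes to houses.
Solution:

House | Drink | Hobby | Job | Pet | Color
-----------------------------------------
  1   | soda | hiking | plumber | hamster | gray
  2   | coffee | cooking | nurse | cat | black
  3   | tea | painting | pilot | parrot | orange
  4   | juice | gardening | chef | rabbit | white
  5   | smoothie | reading | writer | dog | brown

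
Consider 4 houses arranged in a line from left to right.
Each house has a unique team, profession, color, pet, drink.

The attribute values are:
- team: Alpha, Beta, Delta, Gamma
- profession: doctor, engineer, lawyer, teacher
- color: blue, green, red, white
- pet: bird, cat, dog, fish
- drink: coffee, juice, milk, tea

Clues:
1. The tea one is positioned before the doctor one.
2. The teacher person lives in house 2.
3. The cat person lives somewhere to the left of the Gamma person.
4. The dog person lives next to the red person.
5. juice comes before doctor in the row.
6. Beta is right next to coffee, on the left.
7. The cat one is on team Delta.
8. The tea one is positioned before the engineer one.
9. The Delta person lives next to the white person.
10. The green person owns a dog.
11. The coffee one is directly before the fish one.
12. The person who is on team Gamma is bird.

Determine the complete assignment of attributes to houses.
Solution:

House | Team | Profession | Color | Pet | Drink
-----------------------------------------------
  1   | Beta | lawyer | green | dog | tea
  2   | Delta | teacher | red | cat | coffee
  3   | Alpha | engineer | white | fish | juice
  4   | Gamma | doctor | blue | bird | milk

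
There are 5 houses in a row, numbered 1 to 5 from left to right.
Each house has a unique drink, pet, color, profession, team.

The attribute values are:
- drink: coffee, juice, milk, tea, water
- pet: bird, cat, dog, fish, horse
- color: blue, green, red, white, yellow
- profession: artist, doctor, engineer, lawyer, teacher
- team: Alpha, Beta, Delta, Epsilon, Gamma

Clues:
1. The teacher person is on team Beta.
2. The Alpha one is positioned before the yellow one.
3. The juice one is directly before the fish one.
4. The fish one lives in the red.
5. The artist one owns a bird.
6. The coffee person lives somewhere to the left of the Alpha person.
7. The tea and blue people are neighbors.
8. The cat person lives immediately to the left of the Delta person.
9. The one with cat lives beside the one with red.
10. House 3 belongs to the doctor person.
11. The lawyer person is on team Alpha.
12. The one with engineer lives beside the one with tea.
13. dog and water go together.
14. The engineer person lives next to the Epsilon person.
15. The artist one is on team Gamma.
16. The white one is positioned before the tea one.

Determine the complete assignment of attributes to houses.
Solution:

House | Drink | Pet | Color | Profession | Team
-----------------------------------------------
  1   | juice | cat | white | teacher | Beta
  2   | coffee | fish | red | engineer | Delta
  3   | tea | horse | green | doctor | Epsilon
  4   | water | dog | blue | lawyer | Alpha
  5   | milk | bird | yellow | artist | Gamma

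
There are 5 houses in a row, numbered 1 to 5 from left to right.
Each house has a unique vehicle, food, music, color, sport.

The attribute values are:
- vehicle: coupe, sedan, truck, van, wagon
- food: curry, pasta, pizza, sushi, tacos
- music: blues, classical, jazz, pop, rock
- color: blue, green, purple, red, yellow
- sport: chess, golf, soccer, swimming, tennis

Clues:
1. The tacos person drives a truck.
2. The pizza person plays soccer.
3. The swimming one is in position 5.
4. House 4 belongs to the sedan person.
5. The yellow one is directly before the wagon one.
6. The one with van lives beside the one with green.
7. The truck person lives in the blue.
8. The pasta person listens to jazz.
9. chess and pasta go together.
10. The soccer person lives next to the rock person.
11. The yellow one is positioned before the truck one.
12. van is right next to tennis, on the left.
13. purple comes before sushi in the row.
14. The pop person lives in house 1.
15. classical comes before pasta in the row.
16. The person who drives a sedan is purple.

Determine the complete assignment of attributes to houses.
Solution:

House | Vehicle | Food | Music | Color | Sport
----------------------------------------------
  1   | van | pizza | pop | yellow | soccer
  2   | wagon | curry | rock | green | tennis
  3   | truck | tacos | classical | blue | golf
  4   | sedan | pasta | jazz | purple | chess
  5   | coupe | sushi | blues | red | swimming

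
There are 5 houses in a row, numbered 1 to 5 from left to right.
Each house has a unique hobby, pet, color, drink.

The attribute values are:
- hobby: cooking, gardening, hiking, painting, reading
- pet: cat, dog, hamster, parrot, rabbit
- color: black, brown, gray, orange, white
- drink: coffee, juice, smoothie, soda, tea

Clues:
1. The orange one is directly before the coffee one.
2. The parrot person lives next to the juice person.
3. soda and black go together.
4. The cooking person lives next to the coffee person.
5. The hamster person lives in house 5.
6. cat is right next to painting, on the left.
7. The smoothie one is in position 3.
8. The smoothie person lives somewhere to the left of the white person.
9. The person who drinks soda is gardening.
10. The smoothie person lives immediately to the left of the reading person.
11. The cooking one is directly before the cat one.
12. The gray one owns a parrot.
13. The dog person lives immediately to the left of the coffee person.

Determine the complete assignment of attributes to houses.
Solution:

House | Hobby | Pet | Color | Drink
-----------------------------------
  1   | cooking | dog | orange | tea
  2   | hiking | cat | brown | coffee
  3   | painting | parrot | gray | smoothie
  4   | reading | rabbit | white | juice
  5   | gardening | hamster | black | soda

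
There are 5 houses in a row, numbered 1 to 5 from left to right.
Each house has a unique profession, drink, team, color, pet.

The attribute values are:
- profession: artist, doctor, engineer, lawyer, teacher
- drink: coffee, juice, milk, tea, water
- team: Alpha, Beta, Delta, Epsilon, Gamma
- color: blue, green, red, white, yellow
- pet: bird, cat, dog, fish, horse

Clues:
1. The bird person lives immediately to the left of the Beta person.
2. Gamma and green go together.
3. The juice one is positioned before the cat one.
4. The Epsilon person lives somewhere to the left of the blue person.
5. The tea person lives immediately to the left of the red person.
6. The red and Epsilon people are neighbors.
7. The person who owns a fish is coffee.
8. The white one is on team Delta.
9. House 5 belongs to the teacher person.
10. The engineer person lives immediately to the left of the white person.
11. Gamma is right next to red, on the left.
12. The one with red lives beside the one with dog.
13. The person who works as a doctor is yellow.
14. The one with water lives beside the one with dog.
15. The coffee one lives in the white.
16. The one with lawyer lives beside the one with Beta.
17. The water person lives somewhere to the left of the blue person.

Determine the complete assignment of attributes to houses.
Solution:

House | Profession | Drink | Team | Color | Pet
-----------------------------------------------
  1   | lawyer | tea | Gamma | green | bird
  2   | artist | water | Beta | red | horse
  3   | doctor | juice | Epsilon | yellow | dog
  4   | engineer | milk | Alpha | blue | cat
  5   | teacher | coffee | Delta | white | fish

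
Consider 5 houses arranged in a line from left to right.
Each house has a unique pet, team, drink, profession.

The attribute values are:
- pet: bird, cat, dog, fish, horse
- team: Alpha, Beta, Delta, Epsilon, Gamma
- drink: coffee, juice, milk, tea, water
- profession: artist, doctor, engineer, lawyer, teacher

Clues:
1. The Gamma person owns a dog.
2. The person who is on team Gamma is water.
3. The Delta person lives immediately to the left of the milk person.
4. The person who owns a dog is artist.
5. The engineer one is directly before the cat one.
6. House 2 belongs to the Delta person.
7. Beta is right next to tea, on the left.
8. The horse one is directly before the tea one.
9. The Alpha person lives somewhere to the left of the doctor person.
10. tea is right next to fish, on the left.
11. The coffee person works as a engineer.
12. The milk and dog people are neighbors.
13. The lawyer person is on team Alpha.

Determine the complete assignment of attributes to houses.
Solution:

House | Pet | Team | Drink | Profession
---------------------------------------
  1   | horse | Beta | coffee | engineer
  2   | cat | Delta | tea | teacher
  3   | fish | Alpha | milk | lawyer
  4   | dog | Gamma | water | artist
  5   | bird | Epsilon | juice | doctor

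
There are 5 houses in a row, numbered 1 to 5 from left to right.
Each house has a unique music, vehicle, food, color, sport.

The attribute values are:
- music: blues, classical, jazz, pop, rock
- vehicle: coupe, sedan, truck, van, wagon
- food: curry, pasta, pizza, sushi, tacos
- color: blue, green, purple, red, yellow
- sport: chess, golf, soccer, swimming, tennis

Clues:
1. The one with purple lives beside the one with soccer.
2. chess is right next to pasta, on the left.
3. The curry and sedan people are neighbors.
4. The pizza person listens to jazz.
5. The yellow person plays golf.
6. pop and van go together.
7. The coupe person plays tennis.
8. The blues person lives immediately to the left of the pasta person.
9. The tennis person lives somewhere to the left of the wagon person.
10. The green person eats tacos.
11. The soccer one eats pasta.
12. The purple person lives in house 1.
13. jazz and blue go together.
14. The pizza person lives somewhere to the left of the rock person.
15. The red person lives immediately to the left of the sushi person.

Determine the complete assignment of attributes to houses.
Solution:

House | Music | Vehicle | Food | Color | Sport
----------------------------------------------
  1   | blues | truck | curry | purple | chess
  2   | classical | sedan | pasta | red | soccer
  3   | pop | van | sushi | yellow | golf
  4   | jazz | coupe | pizza | blue | tennis
  5   | rock | wagon | tacos | green | swimming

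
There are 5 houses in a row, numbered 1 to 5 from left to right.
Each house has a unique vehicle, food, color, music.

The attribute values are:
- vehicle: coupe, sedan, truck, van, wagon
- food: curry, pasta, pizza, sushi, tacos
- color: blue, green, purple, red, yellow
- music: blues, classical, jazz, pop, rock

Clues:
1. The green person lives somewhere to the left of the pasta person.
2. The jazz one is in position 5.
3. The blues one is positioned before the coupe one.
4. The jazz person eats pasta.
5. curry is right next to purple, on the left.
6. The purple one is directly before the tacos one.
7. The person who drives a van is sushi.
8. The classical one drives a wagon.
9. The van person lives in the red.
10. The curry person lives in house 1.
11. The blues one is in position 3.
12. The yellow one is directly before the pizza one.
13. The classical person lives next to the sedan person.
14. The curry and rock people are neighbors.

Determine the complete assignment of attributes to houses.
Solution:

House | Vehicle | Food | Color | Music
--------------------------------------
  1   | wagon | curry | yellow | classical
  2   | sedan | pizza | purple | rock
  3   | truck | tacos | green | blues
  4   | van | sushi | red | pop
  5   | coupe | pasta | blue | jazz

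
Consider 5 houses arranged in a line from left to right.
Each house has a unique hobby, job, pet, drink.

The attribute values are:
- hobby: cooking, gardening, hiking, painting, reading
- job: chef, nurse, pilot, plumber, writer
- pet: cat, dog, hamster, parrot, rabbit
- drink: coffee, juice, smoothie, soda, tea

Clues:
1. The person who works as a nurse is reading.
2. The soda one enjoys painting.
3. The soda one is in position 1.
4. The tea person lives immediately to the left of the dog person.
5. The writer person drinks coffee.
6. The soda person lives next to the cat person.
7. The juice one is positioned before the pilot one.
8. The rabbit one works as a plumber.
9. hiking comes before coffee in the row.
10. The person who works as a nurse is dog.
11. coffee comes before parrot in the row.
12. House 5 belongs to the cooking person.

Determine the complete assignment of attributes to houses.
Solution:

House | Hobby | Job | Pet | Drink
---------------------------------
  1   | painting | plumber | rabbit | soda
  2   | hiking | chef | cat | tea
  3   | reading | nurse | dog | juice
  4   | gardening | writer | hamster | coffee
  5   | cooking | pilot | parrot | smoothie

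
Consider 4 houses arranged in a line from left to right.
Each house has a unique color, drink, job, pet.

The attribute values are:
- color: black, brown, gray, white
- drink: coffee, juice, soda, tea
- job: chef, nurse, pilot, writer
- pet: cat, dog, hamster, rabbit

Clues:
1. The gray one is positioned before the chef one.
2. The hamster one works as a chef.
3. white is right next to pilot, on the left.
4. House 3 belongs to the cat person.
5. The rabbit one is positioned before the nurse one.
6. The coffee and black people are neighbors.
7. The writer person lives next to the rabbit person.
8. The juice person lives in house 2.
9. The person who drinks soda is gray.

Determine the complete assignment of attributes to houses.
Solution:

House | Color | Drink | Job | Pet
---------------------------------
  1   | white | coffee | writer | dog
  2   | black | juice | pilot | rabbit
  3   | gray | soda | nurse | cat
  4   | brown | tea | chef | hamster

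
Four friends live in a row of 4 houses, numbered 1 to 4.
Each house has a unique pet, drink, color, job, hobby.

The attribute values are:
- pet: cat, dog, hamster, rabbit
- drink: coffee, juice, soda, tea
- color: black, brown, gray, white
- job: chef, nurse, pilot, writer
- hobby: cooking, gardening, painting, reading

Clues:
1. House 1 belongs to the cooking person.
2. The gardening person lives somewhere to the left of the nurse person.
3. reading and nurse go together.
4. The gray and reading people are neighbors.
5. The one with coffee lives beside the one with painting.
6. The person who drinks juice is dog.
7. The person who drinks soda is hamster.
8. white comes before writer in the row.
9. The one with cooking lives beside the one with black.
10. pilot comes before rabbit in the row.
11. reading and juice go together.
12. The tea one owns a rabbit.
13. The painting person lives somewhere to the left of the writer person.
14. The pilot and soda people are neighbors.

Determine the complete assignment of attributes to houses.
Solution:

House | Pet | Drink | Color | Job | Hobby
-----------------------------------------
  1   | cat | coffee | white | pilot | cooking
  2   | hamster | soda | black | chef | painting
  3   | rabbit | tea | gray | writer | gardening
  4   | dog | juice | brown | nurse | reading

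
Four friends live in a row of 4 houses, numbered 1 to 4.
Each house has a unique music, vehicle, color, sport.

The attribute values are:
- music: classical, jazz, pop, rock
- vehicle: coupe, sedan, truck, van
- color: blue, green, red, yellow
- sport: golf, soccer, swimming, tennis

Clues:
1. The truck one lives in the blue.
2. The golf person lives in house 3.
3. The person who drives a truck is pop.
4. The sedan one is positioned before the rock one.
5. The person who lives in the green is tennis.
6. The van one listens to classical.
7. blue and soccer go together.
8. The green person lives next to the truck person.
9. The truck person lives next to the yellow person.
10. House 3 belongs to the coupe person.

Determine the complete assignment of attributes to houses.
Solution:

House | Music | Vehicle | Color | Sport
---------------------------------------
  1   | jazz | sedan | green | tennis
  2   | pop | truck | blue | soccer
  3   | rock | coupe | yellow | golf
  4   | classical | van | red | swimming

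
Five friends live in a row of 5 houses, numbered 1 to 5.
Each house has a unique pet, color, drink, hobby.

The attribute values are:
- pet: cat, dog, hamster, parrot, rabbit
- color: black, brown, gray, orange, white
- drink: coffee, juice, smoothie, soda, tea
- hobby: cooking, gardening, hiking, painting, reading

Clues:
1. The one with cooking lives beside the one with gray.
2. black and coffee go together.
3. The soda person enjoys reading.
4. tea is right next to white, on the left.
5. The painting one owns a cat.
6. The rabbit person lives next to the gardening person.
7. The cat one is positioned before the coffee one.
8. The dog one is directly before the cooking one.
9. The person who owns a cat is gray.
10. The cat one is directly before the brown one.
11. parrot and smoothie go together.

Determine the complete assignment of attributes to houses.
Solution:

House | Pet | Color | Drink | Hobby
-----------------------------------
  1   | dog | orange | tea | hiking
  2   | parrot | white | smoothie | cooking
  3   | cat | gray | juice | painting
  4   | rabbit | brown | soda | reading
  5   | hamster | black | coffee | gardening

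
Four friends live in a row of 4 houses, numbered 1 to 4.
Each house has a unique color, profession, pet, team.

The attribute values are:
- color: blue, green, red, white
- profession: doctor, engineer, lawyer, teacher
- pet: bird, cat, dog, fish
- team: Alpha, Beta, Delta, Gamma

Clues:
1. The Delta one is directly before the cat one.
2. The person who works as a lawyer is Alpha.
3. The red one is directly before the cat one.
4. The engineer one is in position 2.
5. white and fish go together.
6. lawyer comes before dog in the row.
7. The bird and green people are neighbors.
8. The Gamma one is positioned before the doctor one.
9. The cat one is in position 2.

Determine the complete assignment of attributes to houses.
Solution:

House | Color | Profession | Pet | Team
---------------------------------------
  1   | red | teacher | bird | Delta
  2   | green | engineer | cat | Gamma
  3   | white | lawyer | fish | Alpha
  4   | blue | doctor | dog | Beta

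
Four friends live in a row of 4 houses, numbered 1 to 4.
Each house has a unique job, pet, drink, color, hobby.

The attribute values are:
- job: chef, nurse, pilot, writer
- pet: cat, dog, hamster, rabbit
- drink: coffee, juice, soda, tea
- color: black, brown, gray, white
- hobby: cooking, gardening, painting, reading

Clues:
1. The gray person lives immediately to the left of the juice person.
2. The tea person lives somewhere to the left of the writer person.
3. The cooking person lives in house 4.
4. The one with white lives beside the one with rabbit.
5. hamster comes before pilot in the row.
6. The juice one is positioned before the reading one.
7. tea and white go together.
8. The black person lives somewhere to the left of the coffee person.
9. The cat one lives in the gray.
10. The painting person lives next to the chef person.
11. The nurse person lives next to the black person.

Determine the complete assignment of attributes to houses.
Solution:

House | Job | Pet | Drink | Color | Hobby
-----------------------------------------
  1   | nurse | cat | soda | gray | painting
  2   | chef | hamster | juice | black | gardening
  3   | pilot | dog | tea | white | reading
  4   | writer | rabbit | coffee | brown | cooking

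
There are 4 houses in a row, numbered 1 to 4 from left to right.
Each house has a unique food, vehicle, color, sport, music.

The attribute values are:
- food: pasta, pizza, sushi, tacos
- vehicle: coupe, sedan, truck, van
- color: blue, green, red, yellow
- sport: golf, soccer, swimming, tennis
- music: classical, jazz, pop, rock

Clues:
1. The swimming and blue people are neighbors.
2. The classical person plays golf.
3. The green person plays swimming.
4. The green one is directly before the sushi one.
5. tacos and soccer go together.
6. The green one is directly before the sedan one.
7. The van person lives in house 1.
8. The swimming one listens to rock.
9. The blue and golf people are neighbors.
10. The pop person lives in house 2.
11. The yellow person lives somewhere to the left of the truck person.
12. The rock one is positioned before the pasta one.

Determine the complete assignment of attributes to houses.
Solution:

House | Food | Vehicle | Color | Sport | Music
----------------------------------------------
  1   | pizza | van | green | swimming | rock
  2   | sushi | sedan | blue | tennis | pop
  3   | pasta | coupe | yellow | golf | classical
  4   | tacos | truck | red | soccer | jazz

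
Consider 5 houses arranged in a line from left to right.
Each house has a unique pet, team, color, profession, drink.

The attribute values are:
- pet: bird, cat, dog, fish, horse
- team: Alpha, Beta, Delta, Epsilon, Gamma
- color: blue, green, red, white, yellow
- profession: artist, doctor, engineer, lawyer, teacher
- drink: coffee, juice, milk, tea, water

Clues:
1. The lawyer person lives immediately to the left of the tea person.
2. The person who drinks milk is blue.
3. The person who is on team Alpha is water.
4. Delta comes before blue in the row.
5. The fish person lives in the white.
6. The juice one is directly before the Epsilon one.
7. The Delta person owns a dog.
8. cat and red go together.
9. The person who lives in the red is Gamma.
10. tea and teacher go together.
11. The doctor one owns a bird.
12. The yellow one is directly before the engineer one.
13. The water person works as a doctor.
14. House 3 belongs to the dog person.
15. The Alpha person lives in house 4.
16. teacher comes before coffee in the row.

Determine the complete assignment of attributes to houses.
Solution:

House | Pet | Team | Color | Profession | Drink
-----------------------------------------------
  1   | cat | Gamma | red | lawyer | juice
  2   | fish | Epsilon | white | teacher | tea
  3   | dog | Delta | green | artist | coffee
  4   | bird | Alpha | yellow | doctor | water
  5   | horse | Beta | blue | engineer | milk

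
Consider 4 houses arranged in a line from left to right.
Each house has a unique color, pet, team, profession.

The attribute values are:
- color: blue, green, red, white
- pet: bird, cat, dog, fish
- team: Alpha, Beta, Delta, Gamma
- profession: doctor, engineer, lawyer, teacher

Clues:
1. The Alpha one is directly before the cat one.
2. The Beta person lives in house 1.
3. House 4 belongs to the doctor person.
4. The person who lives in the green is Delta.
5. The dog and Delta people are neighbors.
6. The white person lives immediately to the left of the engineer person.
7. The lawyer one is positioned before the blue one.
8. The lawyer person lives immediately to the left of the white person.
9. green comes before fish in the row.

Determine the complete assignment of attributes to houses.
Solution:

House | Color | Pet | Team | Profession
---------------------------------------
  1   | red | bird | Beta | lawyer
  2   | white | dog | Alpha | teacher
  3   | green | cat | Delta | engineer
  4   | blue | fish | Gamma | doctor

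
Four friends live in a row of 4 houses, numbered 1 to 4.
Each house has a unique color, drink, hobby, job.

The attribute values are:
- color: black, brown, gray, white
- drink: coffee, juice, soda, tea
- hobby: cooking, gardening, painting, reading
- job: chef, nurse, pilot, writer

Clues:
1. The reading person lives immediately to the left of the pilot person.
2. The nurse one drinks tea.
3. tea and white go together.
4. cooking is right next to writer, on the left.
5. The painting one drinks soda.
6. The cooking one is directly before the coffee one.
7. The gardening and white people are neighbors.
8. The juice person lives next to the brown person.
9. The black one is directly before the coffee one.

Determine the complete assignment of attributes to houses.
Solution:

House | Color | Drink | Hobby | Job
-----------------------------------
  1   | black | juice | cooking | chef
  2   | brown | coffee | gardening | writer
  3   | white | tea | reading | nurse
  4   | gray | soda | painting | pilot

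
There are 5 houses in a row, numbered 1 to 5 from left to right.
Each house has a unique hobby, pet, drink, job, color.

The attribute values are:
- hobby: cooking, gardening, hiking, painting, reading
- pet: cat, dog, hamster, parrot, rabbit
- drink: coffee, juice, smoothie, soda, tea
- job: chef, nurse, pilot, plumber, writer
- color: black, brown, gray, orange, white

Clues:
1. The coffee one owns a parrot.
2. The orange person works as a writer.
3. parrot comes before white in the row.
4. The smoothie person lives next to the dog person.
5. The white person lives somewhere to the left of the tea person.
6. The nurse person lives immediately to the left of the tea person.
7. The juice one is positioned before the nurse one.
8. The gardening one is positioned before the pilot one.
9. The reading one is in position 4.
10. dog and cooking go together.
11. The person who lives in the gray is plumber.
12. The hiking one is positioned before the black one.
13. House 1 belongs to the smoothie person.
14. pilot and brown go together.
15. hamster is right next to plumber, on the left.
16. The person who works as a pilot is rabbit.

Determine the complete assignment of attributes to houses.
Solution:

House | Hobby | Pet | Drink | Job | Color
-----------------------------------------
  1   | hiking | hamster | smoothie | writer | orange
  2   | cooking | dog | juice | plumber | gray
  3   | gardening | parrot | coffee | chef | black
  4   | reading | cat | soda | nurse | white
  5   | painting | rabbit | tea | pilot | brown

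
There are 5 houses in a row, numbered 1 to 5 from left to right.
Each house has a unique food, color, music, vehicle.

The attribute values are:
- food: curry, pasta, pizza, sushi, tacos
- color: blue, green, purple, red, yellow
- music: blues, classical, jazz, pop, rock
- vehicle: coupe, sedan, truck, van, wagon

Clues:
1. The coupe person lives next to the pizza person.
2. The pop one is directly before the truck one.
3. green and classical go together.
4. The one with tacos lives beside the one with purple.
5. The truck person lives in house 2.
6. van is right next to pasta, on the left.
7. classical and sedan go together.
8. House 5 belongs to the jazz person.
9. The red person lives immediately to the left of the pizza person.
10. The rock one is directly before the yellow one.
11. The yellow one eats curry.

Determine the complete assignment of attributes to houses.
Solution:

House | Food | Color | Music | Vehicle
--------------------------------------
  1   | tacos | red | pop | coupe
  2   | pizza | purple | rock | truck
  3   | curry | yellow | blues | van
  4   | pasta | green | classical | sedan
  5   | sushi | blue | jazz | wagon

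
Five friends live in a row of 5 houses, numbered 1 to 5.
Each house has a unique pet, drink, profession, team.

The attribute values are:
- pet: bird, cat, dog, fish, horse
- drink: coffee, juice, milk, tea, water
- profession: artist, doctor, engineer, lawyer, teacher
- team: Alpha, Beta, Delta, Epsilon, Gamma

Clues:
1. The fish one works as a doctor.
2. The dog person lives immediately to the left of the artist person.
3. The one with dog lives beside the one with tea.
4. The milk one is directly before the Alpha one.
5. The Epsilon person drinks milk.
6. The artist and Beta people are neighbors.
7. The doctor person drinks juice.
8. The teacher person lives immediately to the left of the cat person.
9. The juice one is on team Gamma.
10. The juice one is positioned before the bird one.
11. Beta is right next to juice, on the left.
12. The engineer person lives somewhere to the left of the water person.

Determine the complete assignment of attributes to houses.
Solution:

House | Pet | Drink | Profession | Team
---------------------------------------
  1   | dog | milk | teacher | Epsilon
  2   | cat | tea | artist | Alpha
  3   | horse | coffee | engineer | Beta
  4   | fish | juice | doctor | Gamma
  5   | bird | water | lawyer | Delta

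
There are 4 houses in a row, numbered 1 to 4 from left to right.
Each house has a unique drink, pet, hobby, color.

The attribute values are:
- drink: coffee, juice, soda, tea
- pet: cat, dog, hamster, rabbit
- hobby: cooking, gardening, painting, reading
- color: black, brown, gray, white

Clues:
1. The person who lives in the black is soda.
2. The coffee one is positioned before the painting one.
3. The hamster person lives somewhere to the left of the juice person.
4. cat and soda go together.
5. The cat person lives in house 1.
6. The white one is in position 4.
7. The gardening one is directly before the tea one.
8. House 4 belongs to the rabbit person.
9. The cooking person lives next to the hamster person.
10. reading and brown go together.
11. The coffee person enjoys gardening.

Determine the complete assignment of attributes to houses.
Solution:

House | Drink | Pet | Hobby | Color
-----------------------------------
  1   | soda | cat | cooking | black
  2   | coffee | hamster | gardening | gray
  3   | tea | dog | reading | brown
  4   | juice | rabbit | painting | white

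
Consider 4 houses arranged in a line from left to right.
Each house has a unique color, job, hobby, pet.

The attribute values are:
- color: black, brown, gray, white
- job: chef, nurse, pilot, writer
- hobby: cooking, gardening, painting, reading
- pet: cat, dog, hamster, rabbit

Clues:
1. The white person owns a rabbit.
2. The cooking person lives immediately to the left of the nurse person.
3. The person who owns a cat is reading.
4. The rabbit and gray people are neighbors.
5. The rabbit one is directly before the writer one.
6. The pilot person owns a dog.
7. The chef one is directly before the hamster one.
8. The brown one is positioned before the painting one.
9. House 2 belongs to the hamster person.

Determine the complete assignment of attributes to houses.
Solution:

House | Color | Job | Hobby | Pet
---------------------------------
  1   | white | chef | gardening | rabbit
  2   | gray | writer | cooking | hamster
  3   | brown | nurse | reading | cat
  4   | black | pilot | painting | dog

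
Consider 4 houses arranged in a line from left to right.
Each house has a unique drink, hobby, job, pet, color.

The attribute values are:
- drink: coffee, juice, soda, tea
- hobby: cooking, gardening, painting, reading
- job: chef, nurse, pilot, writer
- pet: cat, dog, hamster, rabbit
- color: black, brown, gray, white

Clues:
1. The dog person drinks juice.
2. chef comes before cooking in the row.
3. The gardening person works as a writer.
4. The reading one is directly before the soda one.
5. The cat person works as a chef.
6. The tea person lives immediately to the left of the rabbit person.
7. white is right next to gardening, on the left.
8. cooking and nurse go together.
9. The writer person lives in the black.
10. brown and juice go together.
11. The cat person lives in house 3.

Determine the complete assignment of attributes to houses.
Solution:

House | Drink | Hobby | Job | Pet | Color
-----------------------------------------
  1   | tea | reading | pilot | hamster | white
  2   | soda | gardening | writer | rabbit | black
  3   | coffee | painting | chef | cat | gray
  4   | juice | cooking | nurse | dog | brown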